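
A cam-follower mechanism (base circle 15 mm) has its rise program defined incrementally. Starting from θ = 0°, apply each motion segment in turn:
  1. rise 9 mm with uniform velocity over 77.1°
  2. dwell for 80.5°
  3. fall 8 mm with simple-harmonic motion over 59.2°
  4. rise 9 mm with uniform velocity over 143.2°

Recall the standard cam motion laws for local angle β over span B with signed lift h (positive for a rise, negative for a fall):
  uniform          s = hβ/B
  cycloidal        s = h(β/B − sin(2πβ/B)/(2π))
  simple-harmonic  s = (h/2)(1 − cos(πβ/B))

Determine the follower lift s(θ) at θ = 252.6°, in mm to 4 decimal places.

seg 1 [0°–77.1°] uniform, h=9: full span → s += 9 → s = 9.0000
seg 2 [77.1°–157.6°] dwell: s stays 9.0000
seg 3 [157.6°–216.8°] simple-harmonic, h=-8: full span → s += -8 → s = 1.0000
seg 4 [216.8°–360°] uniform, h=9: θ=252.6° here. β=35.8, B=143.2. 9·35.8/143.2 = 2.2500 → s = 3.2500

3.2500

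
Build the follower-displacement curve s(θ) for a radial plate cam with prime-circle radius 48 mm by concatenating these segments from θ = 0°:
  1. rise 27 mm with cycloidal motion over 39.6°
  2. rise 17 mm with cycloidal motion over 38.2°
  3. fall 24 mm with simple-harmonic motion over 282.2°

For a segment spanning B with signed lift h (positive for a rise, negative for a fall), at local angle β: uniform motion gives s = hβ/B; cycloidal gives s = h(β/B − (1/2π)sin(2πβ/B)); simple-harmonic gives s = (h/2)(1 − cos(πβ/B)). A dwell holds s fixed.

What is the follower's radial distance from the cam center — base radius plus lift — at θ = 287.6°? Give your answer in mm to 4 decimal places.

seg 1 [0°–39.6°] cycloidal, h=27: full span → s += 27 → s = 27.0000
seg 2 [39.6°–77.8°] cycloidal, h=17: full span → s += 17 → s = 44.0000
seg 3 [77.8°–360°] simple-harmonic, h=-24: θ=287.6° here. β=209.8, B=282.2. -24/2·(1 − cos(π·0.7434)) = -20.3087 → s = 23.6913
radial distance = base radius + s = 48 + 23.6913 = 71.6913

71.6913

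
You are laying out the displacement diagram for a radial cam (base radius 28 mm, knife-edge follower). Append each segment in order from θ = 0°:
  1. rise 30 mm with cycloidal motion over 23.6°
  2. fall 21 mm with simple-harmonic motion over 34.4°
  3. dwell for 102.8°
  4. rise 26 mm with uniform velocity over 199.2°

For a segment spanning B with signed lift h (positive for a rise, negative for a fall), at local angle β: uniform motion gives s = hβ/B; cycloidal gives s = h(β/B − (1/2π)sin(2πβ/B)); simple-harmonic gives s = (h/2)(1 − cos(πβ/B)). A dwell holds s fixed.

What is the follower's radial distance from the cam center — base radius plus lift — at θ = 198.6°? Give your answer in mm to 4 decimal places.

seg 1 [0°–23.6°] cycloidal, h=30: full span → s += 30 → s = 30.0000
seg 2 [23.6°–58°] simple-harmonic, h=-21: full span → s += -21 → s = 9.0000
seg 3 [58°–160.8°] dwell: s stays 9.0000
seg 4 [160.8°–360°] uniform, h=26: θ=198.6° here. β=37.8, B=199.2. 26·37.8/199.2 = 4.9337 → s = 13.9337
radial distance = base radius + s = 28 + 13.9337 = 41.9337

41.9337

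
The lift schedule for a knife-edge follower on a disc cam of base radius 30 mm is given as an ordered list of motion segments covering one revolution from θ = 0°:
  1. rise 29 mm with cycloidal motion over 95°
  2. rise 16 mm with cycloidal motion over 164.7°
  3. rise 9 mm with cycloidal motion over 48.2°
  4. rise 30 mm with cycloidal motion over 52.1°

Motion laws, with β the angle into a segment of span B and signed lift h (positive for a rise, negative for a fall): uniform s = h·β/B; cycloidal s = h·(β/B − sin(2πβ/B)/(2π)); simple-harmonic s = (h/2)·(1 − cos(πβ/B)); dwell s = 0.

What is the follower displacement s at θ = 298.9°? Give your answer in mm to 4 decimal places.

seg 1 [0°–95°] cycloidal, h=29: full span → s += 29 → s = 29.0000
seg 2 [95°–259.7°] cycloidal, h=16: full span → s += 16 → s = 45.0000
seg 3 [259.7°–307.9°] cycloidal, h=9: θ=298.9° here. β=39.2, B=48.2. 9·(0.8133 − sin(2π·0.8133)/(2π)) = 8.6402 → s = 53.6402

53.6402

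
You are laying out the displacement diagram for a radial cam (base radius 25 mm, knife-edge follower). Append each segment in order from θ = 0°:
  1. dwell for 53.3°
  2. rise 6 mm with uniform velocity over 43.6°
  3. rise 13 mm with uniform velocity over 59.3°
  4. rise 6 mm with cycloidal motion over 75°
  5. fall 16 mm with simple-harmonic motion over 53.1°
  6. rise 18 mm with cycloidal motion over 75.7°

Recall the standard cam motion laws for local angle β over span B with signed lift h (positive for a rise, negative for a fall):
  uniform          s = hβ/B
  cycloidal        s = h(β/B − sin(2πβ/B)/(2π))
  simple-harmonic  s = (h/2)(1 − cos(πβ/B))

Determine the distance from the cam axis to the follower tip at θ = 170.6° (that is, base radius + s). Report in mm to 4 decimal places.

seg 1 [0°–53.3°] dwell: s stays 0.0000
seg 2 [53.3°–96.9°] uniform, h=6: full span → s += 6 → s = 6.0000
seg 3 [96.9°–156.2°] uniform, h=13: full span → s += 13 → s = 19.0000
seg 4 [156.2°–231.2°] cycloidal, h=6: θ=170.6° here. β=14.4, B=75. 6·(0.1920 − sin(2π·0.1920)/(2π)) = 0.2598 → s = 19.2598
radial distance = base radius + s = 25 + 19.2598 = 44.2598

44.2598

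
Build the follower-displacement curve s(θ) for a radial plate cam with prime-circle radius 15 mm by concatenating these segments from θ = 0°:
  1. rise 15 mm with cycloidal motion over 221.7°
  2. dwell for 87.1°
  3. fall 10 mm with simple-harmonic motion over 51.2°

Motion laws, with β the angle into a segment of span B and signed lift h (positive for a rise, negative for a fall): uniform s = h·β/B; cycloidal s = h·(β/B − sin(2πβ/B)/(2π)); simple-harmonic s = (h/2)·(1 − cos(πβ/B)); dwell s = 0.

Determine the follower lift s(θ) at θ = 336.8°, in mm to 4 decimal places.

seg 1 [0°–221.7°] cycloidal, h=15: full span → s += 15 → s = 15.0000
seg 2 [221.7°–308.8°] dwell: s stays 15.0000
seg 3 [308.8°–360°] simple-harmonic, h=-10: θ=336.8° here. β=28, B=51.2. -10/2·(1 − cos(π·0.5469)) = -5.7337 → s = 9.2663

9.2663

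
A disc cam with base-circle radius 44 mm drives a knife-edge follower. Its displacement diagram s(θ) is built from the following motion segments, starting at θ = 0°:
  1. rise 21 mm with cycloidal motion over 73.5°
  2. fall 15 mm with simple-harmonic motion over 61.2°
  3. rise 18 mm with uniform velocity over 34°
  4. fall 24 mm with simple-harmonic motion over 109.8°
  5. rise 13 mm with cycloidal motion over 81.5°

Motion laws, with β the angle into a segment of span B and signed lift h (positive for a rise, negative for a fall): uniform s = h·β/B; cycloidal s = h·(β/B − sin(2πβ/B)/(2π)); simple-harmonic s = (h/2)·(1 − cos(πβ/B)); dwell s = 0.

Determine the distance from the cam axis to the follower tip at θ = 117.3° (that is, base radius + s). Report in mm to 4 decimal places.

seg 1 [0°–73.5°] cycloidal, h=21: full span → s += 21 → s = 21.0000
seg 2 [73.5°–134.7°] simple-harmonic, h=-15: θ=117.3° here. β=43.8, B=61.2. -15/2·(1 − cos(π·0.7157)) = -12.2019 → s = 8.7981
radial distance = base radius + s = 44 + 8.7981 = 52.7981

52.7981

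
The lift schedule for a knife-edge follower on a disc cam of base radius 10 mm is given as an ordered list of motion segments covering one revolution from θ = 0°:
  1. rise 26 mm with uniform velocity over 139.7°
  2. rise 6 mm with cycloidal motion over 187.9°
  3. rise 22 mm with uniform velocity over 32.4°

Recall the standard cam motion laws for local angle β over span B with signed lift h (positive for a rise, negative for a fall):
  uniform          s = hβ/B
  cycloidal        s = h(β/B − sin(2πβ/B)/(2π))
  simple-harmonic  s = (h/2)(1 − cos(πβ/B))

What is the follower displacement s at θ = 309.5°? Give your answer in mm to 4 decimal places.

seg 1 [0°–139.7°] uniform, h=26: full span → s += 26 → s = 26.0000
seg 2 [139.7°–327.6°] cycloidal, h=6: θ=309.5° here. β=169.8, B=187.9. 6·(0.9037 − sin(2π·0.9037)/(2π)) = 5.9654 → s = 31.9654

31.9654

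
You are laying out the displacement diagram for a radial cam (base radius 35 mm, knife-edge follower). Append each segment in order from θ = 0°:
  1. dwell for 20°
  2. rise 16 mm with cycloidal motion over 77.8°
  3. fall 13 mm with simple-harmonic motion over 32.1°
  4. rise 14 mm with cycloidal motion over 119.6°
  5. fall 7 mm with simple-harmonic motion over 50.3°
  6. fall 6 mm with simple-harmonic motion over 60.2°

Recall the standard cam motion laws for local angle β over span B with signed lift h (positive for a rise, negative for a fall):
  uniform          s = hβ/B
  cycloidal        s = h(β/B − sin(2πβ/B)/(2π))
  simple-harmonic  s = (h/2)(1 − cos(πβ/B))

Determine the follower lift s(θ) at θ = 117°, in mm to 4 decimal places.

seg 1 [0°–20°] dwell: s stays 0.0000
seg 2 [20°–97.8°] cycloidal, h=16: full span → s += 16 → s = 16.0000
seg 3 [97.8°–129.9°] simple-harmonic, h=-13: θ=117° here. β=19.2, B=32.1. -13/2·(1 − cos(π·0.5981)) = -8.4723 → s = 7.5277

7.5277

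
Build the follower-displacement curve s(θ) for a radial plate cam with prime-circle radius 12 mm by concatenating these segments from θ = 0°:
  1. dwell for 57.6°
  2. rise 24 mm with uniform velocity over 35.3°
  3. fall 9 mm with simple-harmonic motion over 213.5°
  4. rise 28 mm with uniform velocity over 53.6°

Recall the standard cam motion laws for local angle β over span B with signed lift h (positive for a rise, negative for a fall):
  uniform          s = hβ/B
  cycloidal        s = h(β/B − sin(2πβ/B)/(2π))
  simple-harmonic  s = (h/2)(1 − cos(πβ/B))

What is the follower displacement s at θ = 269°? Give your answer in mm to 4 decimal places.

seg 1 [0°–57.6°] dwell: s stays 0.0000
seg 2 [57.6°–92.9°] uniform, h=24: full span → s += 24 → s = 24.0000
seg 3 [92.9°–306.4°] simple-harmonic, h=-9: θ=269° here. β=176.1, B=213.5. -9/2·(1 − cos(π·0.8248)) = -8.3356 → s = 15.6644

15.6644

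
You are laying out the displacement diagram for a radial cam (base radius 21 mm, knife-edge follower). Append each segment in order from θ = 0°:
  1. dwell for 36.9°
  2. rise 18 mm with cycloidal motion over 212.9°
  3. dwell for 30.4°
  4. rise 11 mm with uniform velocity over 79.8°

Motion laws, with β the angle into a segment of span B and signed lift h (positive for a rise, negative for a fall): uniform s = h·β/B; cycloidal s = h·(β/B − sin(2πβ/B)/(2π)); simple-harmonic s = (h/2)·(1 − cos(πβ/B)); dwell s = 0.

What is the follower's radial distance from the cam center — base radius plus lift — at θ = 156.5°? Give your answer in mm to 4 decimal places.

seg 1 [0°–36.9°] dwell: s stays 0.0000
seg 2 [36.9°–249.8°] cycloidal, h=18: θ=156.5° here. β=119.6, B=212.9. 18·(0.5618 − sin(2π·0.5618)/(2π)) = 11.1959 → s = 11.1959
radial distance = base radius + s = 21 + 11.1959 = 32.1959

32.1959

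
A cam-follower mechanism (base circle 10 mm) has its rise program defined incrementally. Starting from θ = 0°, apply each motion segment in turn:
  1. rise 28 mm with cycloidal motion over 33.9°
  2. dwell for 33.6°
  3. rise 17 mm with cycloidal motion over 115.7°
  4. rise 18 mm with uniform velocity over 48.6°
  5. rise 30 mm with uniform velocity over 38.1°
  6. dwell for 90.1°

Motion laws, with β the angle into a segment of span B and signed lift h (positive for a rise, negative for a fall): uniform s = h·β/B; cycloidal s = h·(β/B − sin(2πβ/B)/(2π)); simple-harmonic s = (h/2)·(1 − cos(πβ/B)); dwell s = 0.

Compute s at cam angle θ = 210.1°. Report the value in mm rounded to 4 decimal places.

seg 1 [0°–33.9°] cycloidal, h=28: full span → s += 28 → s = 28.0000
seg 2 [33.9°–67.5°] dwell: s stays 28.0000
seg 3 [67.5°–183.2°] cycloidal, h=17: full span → s += 17 → s = 45.0000
seg 4 [183.2°–231.8°] uniform, h=18: θ=210.1° here. β=26.9, B=48.6. 18·26.9/48.6 = 9.9630 → s = 54.9630

54.9630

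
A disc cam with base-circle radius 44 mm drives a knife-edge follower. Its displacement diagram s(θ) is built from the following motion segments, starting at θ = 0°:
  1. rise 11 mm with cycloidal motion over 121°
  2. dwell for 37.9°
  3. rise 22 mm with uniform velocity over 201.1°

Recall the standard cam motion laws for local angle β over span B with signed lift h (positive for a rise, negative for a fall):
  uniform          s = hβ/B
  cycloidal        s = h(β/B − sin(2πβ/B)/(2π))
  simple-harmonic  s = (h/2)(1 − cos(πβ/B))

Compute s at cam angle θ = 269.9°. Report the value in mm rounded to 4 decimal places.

seg 1 [0°–121°] cycloidal, h=11: full span → s += 11 → s = 11.0000
seg 2 [121°–158.9°] dwell: s stays 11.0000
seg 3 [158.9°–360°] uniform, h=22: θ=269.9° here. β=111, B=201.1. 22·111/201.1 = 12.1432 → s = 23.1432

23.1432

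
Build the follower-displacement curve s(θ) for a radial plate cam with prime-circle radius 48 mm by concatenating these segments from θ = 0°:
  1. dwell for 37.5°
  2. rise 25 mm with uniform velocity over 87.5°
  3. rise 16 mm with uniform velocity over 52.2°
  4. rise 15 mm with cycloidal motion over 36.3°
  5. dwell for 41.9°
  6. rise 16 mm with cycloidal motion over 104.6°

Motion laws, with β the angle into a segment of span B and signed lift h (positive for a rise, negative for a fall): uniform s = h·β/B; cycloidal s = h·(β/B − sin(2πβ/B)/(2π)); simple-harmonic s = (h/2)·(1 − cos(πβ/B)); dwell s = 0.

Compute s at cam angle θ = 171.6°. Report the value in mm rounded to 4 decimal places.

seg 1 [0°–37.5°] dwell: s stays 0.0000
seg 2 [37.5°–125°] uniform, h=25: full span → s += 25 → s = 25.0000
seg 3 [125°–177.2°] uniform, h=16: θ=171.6° here. β=46.6, B=52.2. 16·46.6/52.2 = 14.2835 → s = 39.2835

39.2835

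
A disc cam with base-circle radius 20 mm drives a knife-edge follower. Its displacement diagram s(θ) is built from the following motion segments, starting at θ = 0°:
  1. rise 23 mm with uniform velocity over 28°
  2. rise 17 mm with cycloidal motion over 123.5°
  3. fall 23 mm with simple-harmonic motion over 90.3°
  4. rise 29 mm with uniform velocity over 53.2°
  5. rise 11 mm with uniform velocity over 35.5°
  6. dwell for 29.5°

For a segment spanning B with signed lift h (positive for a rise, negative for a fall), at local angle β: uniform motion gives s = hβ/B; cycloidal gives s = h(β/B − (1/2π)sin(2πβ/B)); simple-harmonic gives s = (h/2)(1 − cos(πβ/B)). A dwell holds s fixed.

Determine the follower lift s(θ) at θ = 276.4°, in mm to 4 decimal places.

seg 1 [0°–28°] uniform, h=23: full span → s += 23 → s = 23.0000
seg 2 [28°–151.5°] cycloidal, h=17: full span → s += 17 → s = 40.0000
seg 3 [151.5°–241.8°] simple-harmonic, h=-23: full span → s += -23 → s = 17.0000
seg 4 [241.8°–295°] uniform, h=29: θ=276.4° here. β=34.6, B=53.2. 29·34.6/53.2 = 18.8609 → s = 35.8609

35.8609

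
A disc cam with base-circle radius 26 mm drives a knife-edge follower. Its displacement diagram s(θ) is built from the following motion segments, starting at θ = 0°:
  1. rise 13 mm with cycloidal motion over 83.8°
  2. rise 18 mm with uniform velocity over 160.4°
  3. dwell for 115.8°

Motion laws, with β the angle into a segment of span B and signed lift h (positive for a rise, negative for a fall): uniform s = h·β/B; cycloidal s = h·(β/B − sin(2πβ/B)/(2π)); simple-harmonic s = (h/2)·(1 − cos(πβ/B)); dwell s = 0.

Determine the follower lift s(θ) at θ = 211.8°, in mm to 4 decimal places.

seg 1 [0°–83.8°] cycloidal, h=13: full span → s += 13 → s = 13.0000
seg 2 [83.8°–244.2°] uniform, h=18: θ=211.8° here. β=128, B=160.4. 18·128/160.4 = 14.3641 → s = 27.3641

27.3641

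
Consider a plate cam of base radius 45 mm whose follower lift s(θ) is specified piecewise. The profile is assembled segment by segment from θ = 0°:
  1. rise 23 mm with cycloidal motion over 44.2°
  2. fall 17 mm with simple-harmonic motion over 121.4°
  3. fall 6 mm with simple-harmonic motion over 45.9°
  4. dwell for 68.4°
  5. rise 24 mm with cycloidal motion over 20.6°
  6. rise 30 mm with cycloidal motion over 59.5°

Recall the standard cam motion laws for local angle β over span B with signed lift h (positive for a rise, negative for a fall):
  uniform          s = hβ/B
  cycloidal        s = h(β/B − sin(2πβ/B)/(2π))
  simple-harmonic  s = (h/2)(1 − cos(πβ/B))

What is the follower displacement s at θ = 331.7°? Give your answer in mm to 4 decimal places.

seg 1 [0°–44.2°] cycloidal, h=23: full span → s += 23 → s = 23.0000
seg 2 [44.2°–165.6°] simple-harmonic, h=-17: full span → s += -17 → s = 6.0000
seg 3 [165.6°–211.5°] simple-harmonic, h=-6: full span → s += -6 → s = 0.0000
seg 4 [211.5°–279.9°] dwell: s stays 0.0000
seg 5 [279.9°–300.5°] cycloidal, h=24: full span → s += 24 → s = 24.0000
seg 6 [300.5°–360°] cycloidal, h=30: θ=331.7° here. β=31.2, B=59.5. 30·(0.5244 − sin(2π·0.5244)/(2π)) = 16.4593 → s = 40.4593

40.4593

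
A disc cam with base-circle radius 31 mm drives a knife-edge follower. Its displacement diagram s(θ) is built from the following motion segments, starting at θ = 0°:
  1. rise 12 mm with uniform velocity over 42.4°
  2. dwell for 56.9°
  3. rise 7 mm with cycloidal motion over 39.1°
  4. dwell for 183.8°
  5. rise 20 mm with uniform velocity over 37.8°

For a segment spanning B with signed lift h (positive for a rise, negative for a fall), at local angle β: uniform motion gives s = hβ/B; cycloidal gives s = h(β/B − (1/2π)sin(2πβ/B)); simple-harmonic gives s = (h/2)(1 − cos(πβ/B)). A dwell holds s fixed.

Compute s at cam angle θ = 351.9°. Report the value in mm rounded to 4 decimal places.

seg 1 [0°–42.4°] uniform, h=12: full span → s += 12 → s = 12.0000
seg 2 [42.4°–99.3°] dwell: s stays 12.0000
seg 3 [99.3°–138.4°] cycloidal, h=7: full span → s += 7 → s = 19.0000
seg 4 [138.4°–322.2°] dwell: s stays 19.0000
seg 5 [322.2°–360°] uniform, h=20: θ=351.9° here. β=29.7, B=37.8. 20·29.7/37.8 = 15.7143 → s = 34.7143

34.7143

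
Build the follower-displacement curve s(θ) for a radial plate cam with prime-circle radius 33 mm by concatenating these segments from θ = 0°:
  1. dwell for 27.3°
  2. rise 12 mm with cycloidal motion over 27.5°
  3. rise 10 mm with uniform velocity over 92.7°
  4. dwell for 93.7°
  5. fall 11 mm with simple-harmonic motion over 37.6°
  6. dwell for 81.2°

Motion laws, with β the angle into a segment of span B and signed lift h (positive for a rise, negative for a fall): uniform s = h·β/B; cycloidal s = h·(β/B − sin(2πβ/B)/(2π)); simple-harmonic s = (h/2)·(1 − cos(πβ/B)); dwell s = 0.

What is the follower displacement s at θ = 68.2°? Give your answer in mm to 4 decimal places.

seg 1 [0°–27.3°] dwell: s stays 0.0000
seg 2 [27.3°–54.8°] cycloidal, h=12: full span → s += 12 → s = 12.0000
seg 3 [54.8°–147.5°] uniform, h=10: θ=68.2° here. β=13.4, B=92.7. 10·13.4/92.7 = 1.4455 → s = 13.4455

13.4455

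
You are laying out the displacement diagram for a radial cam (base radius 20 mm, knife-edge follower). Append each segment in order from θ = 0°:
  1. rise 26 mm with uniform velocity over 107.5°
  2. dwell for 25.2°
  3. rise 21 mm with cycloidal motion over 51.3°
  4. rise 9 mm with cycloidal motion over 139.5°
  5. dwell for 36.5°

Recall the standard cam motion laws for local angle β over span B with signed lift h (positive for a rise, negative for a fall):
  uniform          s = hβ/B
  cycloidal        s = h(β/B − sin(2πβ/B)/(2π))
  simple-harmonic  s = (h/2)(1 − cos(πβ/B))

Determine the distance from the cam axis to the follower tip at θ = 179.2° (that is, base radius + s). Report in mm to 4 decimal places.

seg 1 [0°–107.5°] uniform, h=26: full span → s += 26 → s = 26.0000
seg 2 [107.5°–132.7°] dwell: s stays 26.0000
seg 3 [132.7°–184°] cycloidal, h=21: θ=179.2° here. β=46.5, B=51.3. 21·(0.9064 − sin(2π·0.9064)/(2π)) = 20.8888 → s = 46.8888
radial distance = base radius + s = 20 + 46.8888 = 66.8888

66.8888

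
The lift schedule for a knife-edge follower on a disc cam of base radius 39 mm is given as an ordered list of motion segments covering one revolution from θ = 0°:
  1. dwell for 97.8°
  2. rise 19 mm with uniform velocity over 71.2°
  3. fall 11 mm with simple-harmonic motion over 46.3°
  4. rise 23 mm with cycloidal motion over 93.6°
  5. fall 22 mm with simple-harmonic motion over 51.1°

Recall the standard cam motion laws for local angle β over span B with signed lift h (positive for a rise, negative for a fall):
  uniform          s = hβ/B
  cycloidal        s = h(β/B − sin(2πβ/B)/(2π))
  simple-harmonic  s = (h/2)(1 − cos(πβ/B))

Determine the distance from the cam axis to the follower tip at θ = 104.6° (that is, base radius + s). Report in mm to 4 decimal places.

seg 1 [0°–97.8°] dwell: s stays 0.0000
seg 2 [97.8°–169°] uniform, h=19: θ=104.6° here. β=6.8, B=71.2. 19·6.8/71.2 = 1.8146 → s = 1.8146
radial distance = base radius + s = 39 + 1.8146 = 40.8146

40.8146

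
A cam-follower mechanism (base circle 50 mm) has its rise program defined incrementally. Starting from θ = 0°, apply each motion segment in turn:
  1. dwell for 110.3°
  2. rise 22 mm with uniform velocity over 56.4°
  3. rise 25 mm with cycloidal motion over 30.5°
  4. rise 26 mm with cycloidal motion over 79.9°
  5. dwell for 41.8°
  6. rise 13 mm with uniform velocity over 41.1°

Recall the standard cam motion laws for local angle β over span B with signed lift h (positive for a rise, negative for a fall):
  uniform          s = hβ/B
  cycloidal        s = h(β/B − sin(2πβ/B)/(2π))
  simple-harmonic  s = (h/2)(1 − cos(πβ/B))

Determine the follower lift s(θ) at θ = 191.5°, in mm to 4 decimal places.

seg 1 [0°–110.3°] dwell: s stays 0.0000
seg 2 [110.3°–166.7°] uniform, h=22: full span → s += 22 → s = 22.0000
seg 3 [166.7°–197.2°] cycloidal, h=25: θ=191.5° here. β=24.8, B=30.5. 25·(0.8131 − sin(2π·0.8131)/(2π)) = 23.9980 → s = 45.9980

45.9980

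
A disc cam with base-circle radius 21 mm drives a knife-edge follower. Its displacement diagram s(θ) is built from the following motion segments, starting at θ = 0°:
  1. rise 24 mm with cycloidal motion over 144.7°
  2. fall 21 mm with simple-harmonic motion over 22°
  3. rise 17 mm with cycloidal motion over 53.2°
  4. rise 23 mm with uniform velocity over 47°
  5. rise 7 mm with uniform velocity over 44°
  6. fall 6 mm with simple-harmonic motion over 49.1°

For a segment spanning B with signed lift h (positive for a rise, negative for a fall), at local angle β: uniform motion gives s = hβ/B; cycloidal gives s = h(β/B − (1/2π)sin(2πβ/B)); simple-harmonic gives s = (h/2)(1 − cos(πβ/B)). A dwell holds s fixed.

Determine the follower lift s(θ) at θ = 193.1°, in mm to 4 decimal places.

seg 1 [0°–144.7°] cycloidal, h=24: full span → s += 24 → s = 24.0000
seg 2 [144.7°–166.7°] simple-harmonic, h=-21: full span → s += -21 → s = 3.0000
seg 3 [166.7°–219.9°] cycloidal, h=17: θ=193.1° here. β=26.4, B=53.2. 17·(0.4962 − sin(2π·0.4962)/(2π)) = 8.3722 → s = 11.3722

11.3722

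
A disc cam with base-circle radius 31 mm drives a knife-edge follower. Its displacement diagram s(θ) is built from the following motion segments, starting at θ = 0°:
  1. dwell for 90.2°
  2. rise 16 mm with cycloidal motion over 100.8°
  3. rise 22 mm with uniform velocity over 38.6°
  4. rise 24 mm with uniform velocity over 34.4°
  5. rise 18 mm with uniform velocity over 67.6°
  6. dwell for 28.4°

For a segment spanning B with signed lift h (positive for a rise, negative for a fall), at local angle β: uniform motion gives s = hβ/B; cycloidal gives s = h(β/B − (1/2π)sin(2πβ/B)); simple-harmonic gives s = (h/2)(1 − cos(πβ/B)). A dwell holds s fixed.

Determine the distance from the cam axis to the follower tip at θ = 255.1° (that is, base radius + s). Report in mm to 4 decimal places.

seg 1 [0°–90.2°] dwell: s stays 0.0000
seg 2 [90.2°–191°] cycloidal, h=16: full span → s += 16 → s = 16.0000
seg 3 [191°–229.6°] uniform, h=22: full span → s += 22 → s = 38.0000
seg 4 [229.6°–264°] uniform, h=24: θ=255.1° here. β=25.5, B=34.4. 24·25.5/34.4 = 17.7907 → s = 55.7907
radial distance = base radius + s = 31 + 55.7907 = 86.7907

86.7907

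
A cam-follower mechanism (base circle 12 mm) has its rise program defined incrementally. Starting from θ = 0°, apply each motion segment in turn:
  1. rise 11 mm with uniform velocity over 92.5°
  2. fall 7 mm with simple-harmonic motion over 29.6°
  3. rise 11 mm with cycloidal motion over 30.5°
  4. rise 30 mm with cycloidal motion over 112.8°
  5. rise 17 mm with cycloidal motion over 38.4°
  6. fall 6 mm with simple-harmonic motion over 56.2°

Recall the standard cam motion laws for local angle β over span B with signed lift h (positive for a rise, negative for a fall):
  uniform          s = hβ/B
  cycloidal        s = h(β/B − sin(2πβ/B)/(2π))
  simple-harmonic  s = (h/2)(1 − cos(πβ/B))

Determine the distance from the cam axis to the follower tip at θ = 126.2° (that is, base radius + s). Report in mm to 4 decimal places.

seg 1 [0°–92.5°] uniform, h=11: full span → s += 11 → s = 11.0000
seg 2 [92.5°–122.1°] simple-harmonic, h=-7: full span → s += -7 → s = 4.0000
seg 3 [122.1°–152.6°] cycloidal, h=11: θ=126.2° here. β=4.1, B=30.5. 11·(0.1344 − sin(2π·0.1344)/(2π)) = 0.1696 → s = 4.1696
radial distance = base radius + s = 12 + 4.1696 = 16.1696

16.1696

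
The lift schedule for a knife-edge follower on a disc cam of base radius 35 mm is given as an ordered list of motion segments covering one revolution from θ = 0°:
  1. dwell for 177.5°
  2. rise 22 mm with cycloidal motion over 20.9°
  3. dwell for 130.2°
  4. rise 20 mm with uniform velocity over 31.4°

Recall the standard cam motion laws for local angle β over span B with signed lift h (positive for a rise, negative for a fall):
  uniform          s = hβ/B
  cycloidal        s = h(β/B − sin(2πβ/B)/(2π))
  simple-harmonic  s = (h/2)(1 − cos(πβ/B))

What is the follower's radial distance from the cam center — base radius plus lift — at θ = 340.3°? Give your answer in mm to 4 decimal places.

seg 1 [0°–177.5°] dwell: s stays 0.0000
seg 2 [177.5°–198.4°] cycloidal, h=22: full span → s += 22 → s = 22.0000
seg 3 [198.4°–328.6°] dwell: s stays 22.0000
seg 4 [328.6°–360°] uniform, h=20: θ=340.3° here. β=11.7, B=31.4. 20·11.7/31.4 = 7.4522 → s = 29.4522
radial distance = base radius + s = 35 + 29.4522 = 64.4522

64.4522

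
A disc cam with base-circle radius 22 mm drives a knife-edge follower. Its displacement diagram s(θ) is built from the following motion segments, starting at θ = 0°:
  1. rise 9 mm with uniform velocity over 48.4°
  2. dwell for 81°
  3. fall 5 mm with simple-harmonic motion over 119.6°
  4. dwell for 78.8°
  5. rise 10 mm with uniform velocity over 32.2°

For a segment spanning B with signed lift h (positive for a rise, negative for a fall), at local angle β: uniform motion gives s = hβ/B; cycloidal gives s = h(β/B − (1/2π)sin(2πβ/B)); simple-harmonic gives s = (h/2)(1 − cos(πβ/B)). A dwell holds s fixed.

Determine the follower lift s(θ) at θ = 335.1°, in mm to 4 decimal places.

seg 1 [0°–48.4°] uniform, h=9: full span → s += 9 → s = 9.0000
seg 2 [48.4°–129.4°] dwell: s stays 9.0000
seg 3 [129.4°–249°] simple-harmonic, h=-5: full span → s += -5 → s = 4.0000
seg 4 [249°–327.8°] dwell: s stays 4.0000
seg 5 [327.8°–360°] uniform, h=10: θ=335.1° here. β=7.3, B=32.2. 10·7.3/32.2 = 2.2671 → s = 6.2671

6.2671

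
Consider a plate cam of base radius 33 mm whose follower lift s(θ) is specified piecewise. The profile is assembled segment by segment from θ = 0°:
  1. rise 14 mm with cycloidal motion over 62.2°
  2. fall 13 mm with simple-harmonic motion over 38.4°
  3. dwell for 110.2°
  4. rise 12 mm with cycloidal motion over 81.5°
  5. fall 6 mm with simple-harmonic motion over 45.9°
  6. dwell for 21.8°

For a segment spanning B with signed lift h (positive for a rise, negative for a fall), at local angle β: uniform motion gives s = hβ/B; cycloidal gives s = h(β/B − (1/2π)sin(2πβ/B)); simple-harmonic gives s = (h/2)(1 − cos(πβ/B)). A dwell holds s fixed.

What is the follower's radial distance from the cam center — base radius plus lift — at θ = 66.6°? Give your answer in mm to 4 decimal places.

seg 1 [0°–62.2°] cycloidal, h=14: full span → s += 14 → s = 14.0000
seg 2 [62.2°–100.6°] simple-harmonic, h=-13: θ=66.6° here. β=4.4, B=38.4. -13/2·(1 − cos(π·0.1146)) = -0.4166 → s = 13.5834
radial distance = base radius + s = 33 + 13.5834 = 46.5834

46.5834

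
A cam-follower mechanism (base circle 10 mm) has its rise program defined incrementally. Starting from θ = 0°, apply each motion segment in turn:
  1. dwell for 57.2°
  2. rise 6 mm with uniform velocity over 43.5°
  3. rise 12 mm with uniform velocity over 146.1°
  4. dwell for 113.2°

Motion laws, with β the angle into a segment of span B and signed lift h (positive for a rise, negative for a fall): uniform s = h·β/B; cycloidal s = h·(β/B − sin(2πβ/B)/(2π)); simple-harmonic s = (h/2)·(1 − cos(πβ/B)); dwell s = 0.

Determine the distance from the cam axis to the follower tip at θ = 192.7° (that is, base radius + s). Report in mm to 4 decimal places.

seg 1 [0°–57.2°] dwell: s stays 0.0000
seg 2 [57.2°–100.7°] uniform, h=6: full span → s += 6 → s = 6.0000
seg 3 [100.7°–246.8°] uniform, h=12: θ=192.7° here. β=92, B=146.1. 12·92/146.1 = 7.5565 → s = 13.5565
radial distance = base radius + s = 10 + 13.5565 = 23.5565

23.5565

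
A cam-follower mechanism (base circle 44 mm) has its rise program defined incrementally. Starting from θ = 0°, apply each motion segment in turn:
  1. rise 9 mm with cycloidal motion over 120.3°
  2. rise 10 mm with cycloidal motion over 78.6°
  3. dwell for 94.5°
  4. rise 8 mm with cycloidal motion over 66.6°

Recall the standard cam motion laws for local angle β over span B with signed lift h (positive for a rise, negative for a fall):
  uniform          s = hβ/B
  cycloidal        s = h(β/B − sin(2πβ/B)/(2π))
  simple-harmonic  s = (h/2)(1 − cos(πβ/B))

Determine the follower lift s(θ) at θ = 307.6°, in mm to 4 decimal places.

seg 1 [0°–120.3°] cycloidal, h=9: full span → s += 9 → s = 9.0000
seg 2 [120.3°–198.9°] cycloidal, h=10: full span → s += 10 → s = 19.0000
seg 3 [198.9°–293.4°] dwell: s stays 19.0000
seg 4 [293.4°–360°] cycloidal, h=8: θ=307.6° here. β=14.2, B=66.6. 8·(0.2132 − sin(2π·0.2132)/(2π)) = 0.4663 → s = 19.4663

19.4663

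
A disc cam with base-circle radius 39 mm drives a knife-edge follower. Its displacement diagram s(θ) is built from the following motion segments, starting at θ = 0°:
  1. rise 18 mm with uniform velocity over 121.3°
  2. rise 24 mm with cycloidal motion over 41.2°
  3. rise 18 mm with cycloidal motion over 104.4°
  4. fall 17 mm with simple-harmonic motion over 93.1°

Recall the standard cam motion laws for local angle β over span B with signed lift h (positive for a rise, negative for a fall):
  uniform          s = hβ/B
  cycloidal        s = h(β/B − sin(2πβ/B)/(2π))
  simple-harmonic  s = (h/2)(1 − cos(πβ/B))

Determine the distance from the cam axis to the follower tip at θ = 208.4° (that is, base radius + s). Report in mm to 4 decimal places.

seg 1 [0°–121.3°] uniform, h=18: full span → s += 18 → s = 18.0000
seg 2 [121.3°–162.5°] cycloidal, h=24: full span → s += 24 → s = 42.0000
seg 3 [162.5°–266.9°] cycloidal, h=18: θ=208.4° here. β=45.9, B=104.4. 18·(0.4397 − sin(2π·0.4397)/(2π)) = 6.8534 → s = 48.8534
radial distance = base radius + s = 39 + 48.8534 = 87.8534

87.8534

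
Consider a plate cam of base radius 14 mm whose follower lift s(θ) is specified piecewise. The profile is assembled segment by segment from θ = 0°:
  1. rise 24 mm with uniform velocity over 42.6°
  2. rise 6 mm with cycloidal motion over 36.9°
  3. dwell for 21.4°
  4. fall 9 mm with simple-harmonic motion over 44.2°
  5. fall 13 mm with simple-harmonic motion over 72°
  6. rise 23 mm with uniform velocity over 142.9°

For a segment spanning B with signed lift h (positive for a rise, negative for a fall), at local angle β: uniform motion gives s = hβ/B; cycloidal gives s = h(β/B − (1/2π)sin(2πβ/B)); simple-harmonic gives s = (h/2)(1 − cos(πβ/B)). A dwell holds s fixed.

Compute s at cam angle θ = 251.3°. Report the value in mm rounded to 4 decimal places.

seg 1 [0°–42.6°] uniform, h=24: full span → s += 24 → s = 24.0000
seg 2 [42.6°–79.5°] cycloidal, h=6: full span → s += 6 → s = 30.0000
seg 3 [79.5°–100.9°] dwell: s stays 30.0000
seg 4 [100.9°–145.1°] simple-harmonic, h=-9: full span → s += -9 → s = 21.0000
seg 5 [145.1°–217.1°] simple-harmonic, h=-13: full span → s += -13 → s = 8.0000
seg 6 [217.1°–360°] uniform, h=23: θ=251.3° here. β=34.2, B=142.9. 23·34.2/142.9 = 5.5045 → s = 13.5045

13.5045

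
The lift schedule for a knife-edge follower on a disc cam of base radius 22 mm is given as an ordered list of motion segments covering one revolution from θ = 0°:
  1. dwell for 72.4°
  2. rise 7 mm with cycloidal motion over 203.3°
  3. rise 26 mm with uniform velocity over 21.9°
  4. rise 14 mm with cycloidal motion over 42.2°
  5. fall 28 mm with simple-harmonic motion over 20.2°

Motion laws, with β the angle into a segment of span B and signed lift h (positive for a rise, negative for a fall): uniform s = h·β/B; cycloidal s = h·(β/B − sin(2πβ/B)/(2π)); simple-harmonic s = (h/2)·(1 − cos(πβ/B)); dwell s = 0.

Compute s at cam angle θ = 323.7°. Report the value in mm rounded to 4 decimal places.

seg 1 [0°–72.4°] dwell: s stays 0.0000
seg 2 [72.4°–275.7°] cycloidal, h=7: full span → s += 7 → s = 7.0000
seg 3 [275.7°–297.6°] uniform, h=26: full span → s += 26 → s = 33.0000
seg 4 [297.6°–339.8°] cycloidal, h=14: θ=323.7° here. β=26.1, B=42.2. 14·(0.6185 − sin(2π·0.6185)/(2π)) = 10.1685 → s = 43.1685

43.1685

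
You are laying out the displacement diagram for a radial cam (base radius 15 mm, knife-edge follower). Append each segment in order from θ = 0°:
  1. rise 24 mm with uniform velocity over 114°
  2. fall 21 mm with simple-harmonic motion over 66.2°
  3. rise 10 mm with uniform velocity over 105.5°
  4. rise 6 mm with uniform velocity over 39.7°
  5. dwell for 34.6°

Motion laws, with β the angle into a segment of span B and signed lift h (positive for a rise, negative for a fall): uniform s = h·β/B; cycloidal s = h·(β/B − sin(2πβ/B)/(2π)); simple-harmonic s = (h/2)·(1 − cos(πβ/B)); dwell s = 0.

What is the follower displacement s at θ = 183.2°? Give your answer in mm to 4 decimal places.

seg 1 [0°–114°] uniform, h=24: full span → s += 24 → s = 24.0000
seg 2 [114°–180.2°] simple-harmonic, h=-21: full span → s += -21 → s = 3.0000
seg 3 [180.2°–285.7°] uniform, h=10: θ=183.2° here. β=3, B=105.5. 10·3/105.5 = 0.2844 → s = 3.2844

3.2844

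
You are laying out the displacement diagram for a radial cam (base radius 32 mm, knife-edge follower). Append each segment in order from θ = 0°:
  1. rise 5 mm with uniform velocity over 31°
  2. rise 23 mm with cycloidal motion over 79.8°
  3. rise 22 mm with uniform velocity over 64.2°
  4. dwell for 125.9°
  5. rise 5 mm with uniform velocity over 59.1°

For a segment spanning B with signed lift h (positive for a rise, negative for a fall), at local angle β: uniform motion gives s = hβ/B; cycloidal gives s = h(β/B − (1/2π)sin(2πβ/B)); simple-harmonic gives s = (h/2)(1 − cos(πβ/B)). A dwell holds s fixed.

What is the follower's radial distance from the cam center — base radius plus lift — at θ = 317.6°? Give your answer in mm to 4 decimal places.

seg 1 [0°–31°] uniform, h=5: full span → s += 5 → s = 5.0000
seg 2 [31°–110.8°] cycloidal, h=23: full span → s += 23 → s = 28.0000
seg 3 [110.8°–175°] uniform, h=22: full span → s += 22 → s = 50.0000
seg 4 [175°–300.9°] dwell: s stays 50.0000
seg 5 [300.9°–360°] uniform, h=5: θ=317.6° here. β=16.7, B=59.1. 5·16.7/59.1 = 1.4129 → s = 51.4129
radial distance = base radius + s = 32 + 51.4129 = 83.4129

83.4129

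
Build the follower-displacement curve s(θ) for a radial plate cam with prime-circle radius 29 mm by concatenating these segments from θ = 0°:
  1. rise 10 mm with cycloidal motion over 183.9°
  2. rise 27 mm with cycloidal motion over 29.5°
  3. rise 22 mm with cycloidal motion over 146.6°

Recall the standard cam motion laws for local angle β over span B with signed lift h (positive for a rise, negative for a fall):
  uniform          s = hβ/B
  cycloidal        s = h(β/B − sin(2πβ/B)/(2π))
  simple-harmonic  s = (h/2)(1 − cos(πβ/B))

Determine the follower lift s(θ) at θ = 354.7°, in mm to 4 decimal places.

seg 1 [0°–183.9°] cycloidal, h=10: full span → s += 10 → s = 10.0000
seg 2 [183.9°–213.4°] cycloidal, h=27: full span → s += 27 → s = 37.0000
seg 3 [213.4°–360°] cycloidal, h=22: θ=354.7° here. β=141.3, B=146.6. 22·(0.9638 − sin(2π·0.9638)/(2π)) = 21.9932 → s = 58.9932

58.9932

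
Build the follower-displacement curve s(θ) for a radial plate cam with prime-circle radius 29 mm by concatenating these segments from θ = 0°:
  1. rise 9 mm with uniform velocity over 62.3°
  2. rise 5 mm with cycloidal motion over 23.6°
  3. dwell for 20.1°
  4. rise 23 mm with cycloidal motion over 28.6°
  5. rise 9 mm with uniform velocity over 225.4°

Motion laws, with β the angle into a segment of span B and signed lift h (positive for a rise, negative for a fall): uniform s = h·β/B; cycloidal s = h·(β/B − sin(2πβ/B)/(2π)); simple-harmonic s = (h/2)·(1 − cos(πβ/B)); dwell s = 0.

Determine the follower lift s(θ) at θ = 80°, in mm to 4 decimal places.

seg 1 [0°–62.3°] uniform, h=9: full span → s += 9 → s = 9.0000
seg 2 [62.3°–85.9°] cycloidal, h=5: θ=80° here. β=17.7, B=23.6. 5·(0.7500 − sin(2π·0.7500)/(2π)) = 4.5458 → s = 13.5458

13.5458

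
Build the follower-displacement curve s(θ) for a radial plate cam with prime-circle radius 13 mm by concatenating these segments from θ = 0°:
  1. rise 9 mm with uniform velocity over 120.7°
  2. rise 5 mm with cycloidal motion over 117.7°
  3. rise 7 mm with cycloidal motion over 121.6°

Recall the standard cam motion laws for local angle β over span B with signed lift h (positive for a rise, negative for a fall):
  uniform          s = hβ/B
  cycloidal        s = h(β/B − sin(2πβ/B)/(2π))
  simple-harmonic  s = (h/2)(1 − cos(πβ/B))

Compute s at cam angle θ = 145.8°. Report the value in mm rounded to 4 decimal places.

seg 1 [0°–120.7°] uniform, h=9: full span → s += 9 → s = 9.0000
seg 2 [120.7°–238.4°] cycloidal, h=5: θ=145.8° here. β=25.1, B=117.7. 5·(0.2133 − sin(2π·0.2133)/(2π)) = 0.2916 → s = 9.2916

9.2916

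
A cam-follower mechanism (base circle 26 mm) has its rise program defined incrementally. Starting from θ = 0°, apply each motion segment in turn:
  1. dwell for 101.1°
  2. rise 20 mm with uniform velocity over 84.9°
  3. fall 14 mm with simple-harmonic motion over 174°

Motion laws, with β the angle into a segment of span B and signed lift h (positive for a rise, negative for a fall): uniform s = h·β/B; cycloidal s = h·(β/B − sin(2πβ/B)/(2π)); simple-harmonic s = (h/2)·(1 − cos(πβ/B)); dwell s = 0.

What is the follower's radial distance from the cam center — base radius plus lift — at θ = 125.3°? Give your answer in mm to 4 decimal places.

seg 1 [0°–101.1°] dwell: s stays 0.0000
seg 2 [101.1°–186°] uniform, h=20: θ=125.3° here. β=24.2, B=84.9. 20·24.2/84.9 = 5.7008 → s = 5.7008
radial distance = base radius + s = 26 + 5.7008 = 31.7008

31.7008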